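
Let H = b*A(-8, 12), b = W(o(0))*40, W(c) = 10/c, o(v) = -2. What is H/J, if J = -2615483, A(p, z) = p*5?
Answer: -8000/2615483 ≈ -0.0030587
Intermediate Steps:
A(p, z) = 5*p
b = -200 (b = (10/(-2))*40 = (10*(-½))*40 = -5*40 = -200)
H = 8000 (H = -1000*(-8) = -200*(-40) = 8000)
H/J = 8000/(-2615483) = 8000*(-1/2615483) = -8000/2615483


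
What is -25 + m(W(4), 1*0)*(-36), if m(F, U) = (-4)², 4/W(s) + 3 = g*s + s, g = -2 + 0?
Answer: -601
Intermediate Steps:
g = -2
W(s) = 4/(-3 - s) (W(s) = 4/(-3 + (-2*s + s)) = 4/(-3 - s))
m(F, U) = 16
-25 + m(W(4), 1*0)*(-36) = -25 + 16*(-36) = -25 - 576 = -601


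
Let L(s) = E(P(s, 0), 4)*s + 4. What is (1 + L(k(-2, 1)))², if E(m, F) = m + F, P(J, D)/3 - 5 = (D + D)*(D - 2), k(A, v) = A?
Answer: 1089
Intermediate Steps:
P(J, D) = 15 + 6*D*(-2 + D) (P(J, D) = 15 + 3*((D + D)*(D - 2)) = 15 + 3*((2*D)*(-2 + D)) = 15 + 3*(2*D*(-2 + D)) = 15 + 6*D*(-2 + D))
E(m, F) = F + m
L(s) = 4 + 19*s (L(s) = (4 + (15 - 12*0 + 6*0²))*s + 4 = (4 + (15 + 0 + 6*0))*s + 4 = (4 + (15 + 0 + 0))*s + 4 = (4 + 15)*s + 4 = 19*s + 4 = 4 + 19*s)
(1 + L(k(-2, 1)))² = (1 + (4 + 19*(-2)))² = (1 + (4 - 38))² = (1 - 34)² = (-33)² = 1089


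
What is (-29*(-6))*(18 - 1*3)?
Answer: 2610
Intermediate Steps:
(-29*(-6))*(18 - 1*3) = 174*(18 - 3) = 174*15 = 2610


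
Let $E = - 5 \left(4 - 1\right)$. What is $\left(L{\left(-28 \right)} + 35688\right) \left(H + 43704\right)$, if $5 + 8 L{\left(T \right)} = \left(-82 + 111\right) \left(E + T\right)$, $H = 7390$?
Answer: $1815446461$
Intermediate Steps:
$E = -15$ ($E = \left(-5\right) 3 = -15$)
$L{\left(T \right)} = -55 + \frac{29 T}{8}$ ($L{\left(T \right)} = - \frac{5}{8} + \frac{\left(-82 + 111\right) \left(-15 + T\right)}{8} = - \frac{5}{8} + \frac{29 \left(-15 + T\right)}{8} = - \frac{5}{8} + \frac{-435 + 29 T}{8} = - \frac{5}{8} + \left(- \frac{435}{8} + \frac{29 T}{8}\right) = -55 + \frac{29 T}{8}$)
$\left(L{\left(-28 \right)} + 35688\right) \left(H + 43704\right) = \left(\left(-55 + \frac{29}{8} \left(-28\right)\right) + 35688\right) \left(7390 + 43704\right) = \left(\left(-55 - \frac{203}{2}\right) + 35688\right) 51094 = \left(- \frac{313}{2} + 35688\right) 51094 = \frac{71063}{2} \cdot 51094 = 1815446461$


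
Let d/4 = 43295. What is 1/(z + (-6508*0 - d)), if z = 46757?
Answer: -1/126423 ≈ -7.9100e-6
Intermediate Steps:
d = 173180 (d = 4*43295 = 173180)
1/(z + (-6508*0 - d)) = 1/(46757 + (-6508*0 - 1*173180)) = 1/(46757 + (0 - 173180)) = 1/(46757 - 173180) = 1/(-126423) = -1/126423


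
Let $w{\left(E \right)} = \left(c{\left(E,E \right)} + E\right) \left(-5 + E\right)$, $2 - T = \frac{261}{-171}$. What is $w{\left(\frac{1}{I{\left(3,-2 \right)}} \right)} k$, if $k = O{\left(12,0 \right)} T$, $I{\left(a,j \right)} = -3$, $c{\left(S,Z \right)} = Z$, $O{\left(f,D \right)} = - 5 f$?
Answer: $- \frac{42880}{57} \approx -752.28$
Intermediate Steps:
$T = \frac{67}{19}$ ($T = 2 - \frac{261}{-171} = 2 - 261 \left(- \frac{1}{171}\right) = 2 - - \frac{29}{19} = 2 + \frac{29}{19} = \frac{67}{19} \approx 3.5263$)
$k = - \frac{4020}{19}$ ($k = \left(-5\right) 12 \cdot \frac{67}{19} = \left(-60\right) \frac{67}{19} = - \frac{4020}{19} \approx -211.58$)
$w{\left(E \right)} = 2 E \left(-5 + E\right)$ ($w{\left(E \right)} = \left(E + E\right) \left(-5 + E\right) = 2 E \left(-5 + E\right)$)
$w{\left(\frac{1}{I{\left(3,-2 \right)}} \right)} k = \frac{2 \left(-5 + \frac{1}{-3}\right)}{-3} \left(- \frac{4020}{19}\right) = 2 \left(- \frac{1}{3}\right) \left(-5 - \frac{1}{3}\right) \left(- \frac{4020}{19}\right) = 2 \left(- \frac{1}{3}\right) \left(- \frac{16}{3}\right) \left(- \frac{4020}{19}\right) = \frac{32}{9} \left(- \frac{4020}{19}\right) = - \frac{42880}{57}$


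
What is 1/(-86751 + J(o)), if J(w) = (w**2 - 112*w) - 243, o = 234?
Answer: -1/58446 ≈ -1.7110e-5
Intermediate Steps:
J(w) = -243 + w**2 - 112*w
1/(-86751 + J(o)) = 1/(-86751 + (-243 + 234**2 - 112*234)) = 1/(-86751 + (-243 + 54756 - 26208)) = 1/(-86751 + 28305) = 1/(-58446) = -1/58446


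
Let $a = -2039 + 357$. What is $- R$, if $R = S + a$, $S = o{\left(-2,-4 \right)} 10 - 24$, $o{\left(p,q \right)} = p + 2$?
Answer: $1706$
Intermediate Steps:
$o{\left(p,q \right)} = 2 + p$
$S = -24$ ($S = \left(2 - 2\right) 10 - 24 = 0 \cdot 10 - 24 = 0 - 24 = -24$)
$a = -1682$
$R = -1706$ ($R = -24 - 1682 = -1706$)
$- R = \left(-1\right) \left(-1706\right) = 1706$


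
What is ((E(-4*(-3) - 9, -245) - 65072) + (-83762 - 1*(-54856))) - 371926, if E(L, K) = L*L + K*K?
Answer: -405870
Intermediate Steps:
E(L, K) = K² + L² (E(L, K) = L² + K² = K² + L²)
((E(-4*(-3) - 9, -245) - 65072) + (-83762 - 1*(-54856))) - 371926 = ((((-245)² + (-4*(-3) - 9)²) - 65072) + (-83762 - 1*(-54856))) - 371926 = (((60025 + (12 - 9)²) - 65072) + (-83762 + 54856)) - 371926 = (((60025 + 3²) - 65072) - 28906) - 371926 = (((60025 + 9) - 65072) - 28906) - 371926 = ((60034 - 65072) - 28906) - 371926 = (-5038 - 28906) - 371926 = -33944 - 371926 = -405870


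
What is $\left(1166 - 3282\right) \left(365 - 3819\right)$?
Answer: $7308664$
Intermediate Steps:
$\left(1166 - 3282\right) \left(365 - 3819\right) = \left(-2116\right) \left(-3454\right) = 7308664$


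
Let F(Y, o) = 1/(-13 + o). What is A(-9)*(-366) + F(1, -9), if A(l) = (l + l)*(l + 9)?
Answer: -1/22 ≈ -0.045455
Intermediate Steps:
A(l) = 2*l*(9 + l) (A(l) = (2*l)*(9 + l) = 2*l*(9 + l))
A(-9)*(-366) + F(1, -9) = (2*(-9)*(9 - 9))*(-366) + 1/(-13 - 9) = (2*(-9)*0)*(-366) + 1/(-22) = 0*(-366) - 1/22 = 0 - 1/22 = -1/22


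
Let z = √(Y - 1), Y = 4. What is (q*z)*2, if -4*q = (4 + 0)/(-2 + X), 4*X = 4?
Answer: 2*√3 ≈ 3.4641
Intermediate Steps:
X = 1 (X = (¼)*4 = 1)
q = 1 (q = -(4 + 0)/(4*(-2 + 1)) = -1/(-1) = -(-1) = -¼*(-4) = 1)
z = √3 (z = √(4 - 1) = √3 ≈ 1.7320)
(q*z)*2 = (1*√3)*2 = √3*2 = 2*√3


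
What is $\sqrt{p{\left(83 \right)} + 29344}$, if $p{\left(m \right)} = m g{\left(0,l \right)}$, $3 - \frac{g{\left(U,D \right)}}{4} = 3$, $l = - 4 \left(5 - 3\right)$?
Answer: $4 \sqrt{1834} \approx 171.3$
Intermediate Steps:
$l = -8$ ($l = \left(-4\right) 2 = -8$)
$g{\left(U,D \right)} = 0$ ($g{\left(U,D \right)} = 12 - 12 = 0$)
$p{\left(m \right)} = 0$ ($p{\left(m \right)} = m 0 = 0$)
$\sqrt{p{\left(83 \right)} + 29344} = \sqrt{0 + 29344} = \sqrt{29344} = 4 \sqrt{1834}$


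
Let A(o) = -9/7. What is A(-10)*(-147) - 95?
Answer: 94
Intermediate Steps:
A(o) = -9/7 (A(o) = -9*⅐ = -9/7)
A(-10)*(-147) - 95 = -9/7*(-147) - 95 = 189 - 95 = 94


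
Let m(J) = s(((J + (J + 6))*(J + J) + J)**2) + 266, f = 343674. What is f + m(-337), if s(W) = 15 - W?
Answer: -202405167070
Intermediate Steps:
m(J) = 281 - (J + 2*J*(6 + 2*J))**2 (m(J) = (15 - ((J + (J + 6))*(J + J) + J)**2) + 266 = (15 - ((J + (6 + J))*(2*J) + J)**2) + 266 = (15 - ((6 + 2*J)*(2*J) + J)**2) + 266 = (15 - (2*J*(6 + 2*J) + J)**2) + 266 = (15 - (J + 2*J*(6 + 2*J))**2) + 266 = 281 - (J + 2*J*(6 + 2*J))**2)
f + m(-337) = 343674 + (281 - 1*(-337)**2*(13 + 4*(-337))**2) = 343674 + (281 - 1*113569*(13 - 1348)**2) = 343674 + (281 - 1*113569*(-1335)**2) = 343674 + (281 - 1*113569*1782225) = 343674 + (281 - 202405511025) = 343674 - 202405510744 = -202405167070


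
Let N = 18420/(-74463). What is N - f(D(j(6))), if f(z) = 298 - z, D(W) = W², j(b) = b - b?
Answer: -7402798/24821 ≈ -298.25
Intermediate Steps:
j(b) = 0
N = -6140/24821 (N = 18420*(-1/74463) = -6140/24821 ≈ -0.24737)
N - f(D(j(6))) = -6140/24821 - (298 - 1*0²) = -6140/24821 - (298 - 1*0) = -6140/24821 - (298 + 0) = -6140/24821 - 1*298 = -6140/24821 - 298 = -7402798/24821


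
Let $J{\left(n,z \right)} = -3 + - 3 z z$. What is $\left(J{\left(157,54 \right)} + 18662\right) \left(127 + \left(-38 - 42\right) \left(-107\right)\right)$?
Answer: $86096857$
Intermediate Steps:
$J{\left(n,z \right)} = -3 - 3 z^{2}$
$\left(J{\left(157,54 \right)} + 18662\right) \left(127 + \left(-38 - 42\right) \left(-107\right)\right) = \left(\left(-3 - 3 \cdot 54^{2}\right) + 18662\right) \left(127 + \left(-38 - 42\right) \left(-107\right)\right) = \left(\left(-3 - 8748\right) + 18662\right) \left(127 - -8560\right) = \left(\left(-3 - 8748\right) + 18662\right) \left(127 + 8560\right) = \left(-8751 + 18662\right) 8687 = 9911 \cdot 8687 = 86096857$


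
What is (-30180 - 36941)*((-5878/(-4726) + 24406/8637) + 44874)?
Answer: -61477928610182215/20409231 ≈ -3.0123e+9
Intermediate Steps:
(-30180 - 36941)*((-5878/(-4726) + 24406/8637) + 44874) = -67121*((-5878*(-1/4726) + 24406*(1/8637)) + 44874) = -67121*((2939/2363 + 24406/8637) + 44874) = -67121*(83055521/20409231 + 44874) = -67121*915926887415/20409231 = -61477928610182215/20409231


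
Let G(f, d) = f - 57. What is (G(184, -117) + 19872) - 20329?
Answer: -330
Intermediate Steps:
G(f, d) = -57 + f
(G(184, -117) + 19872) - 20329 = ((-57 + 184) + 19872) - 20329 = (127 + 19872) - 20329 = 19999 - 20329 = -330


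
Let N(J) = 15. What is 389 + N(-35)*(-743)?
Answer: -10756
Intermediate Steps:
389 + N(-35)*(-743) = 389 + 15*(-743) = 389 - 11145 = -10756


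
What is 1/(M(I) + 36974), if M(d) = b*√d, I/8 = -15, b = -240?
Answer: 18487/686994338 + 120*I*√30/343497169 ≈ 2.691e-5 + 1.9135e-6*I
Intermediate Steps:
I = -120 (I = 8*(-15) = -120)
M(d) = -240*√d
1/(M(I) + 36974) = 1/(-480*I*√30 + 36974) = 1/(36974 - 480*I*√30)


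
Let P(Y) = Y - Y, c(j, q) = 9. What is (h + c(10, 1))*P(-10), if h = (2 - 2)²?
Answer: 0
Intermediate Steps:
P(Y) = 0
h = 0 (h = 0² = 0)
(h + c(10, 1))*P(-10) = (0 + 9)*0 = 9*0 = 0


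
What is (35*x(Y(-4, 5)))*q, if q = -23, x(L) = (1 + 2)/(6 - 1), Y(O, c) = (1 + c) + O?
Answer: -483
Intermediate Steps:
Y(O, c) = 1 + O + c
x(L) = ⅗ (x(L) = 3/5 = 3*(⅕) = ⅗)
(35*x(Y(-4, 5)))*q = (35*(⅗))*(-23) = 21*(-23) = -483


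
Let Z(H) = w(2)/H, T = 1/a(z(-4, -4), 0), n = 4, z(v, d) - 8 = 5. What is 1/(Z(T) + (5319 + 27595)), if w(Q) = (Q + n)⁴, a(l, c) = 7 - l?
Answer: 1/25138 ≈ 3.9780e-5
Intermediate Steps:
z(v, d) = 13 (z(v, d) = 8 + 5 = 13)
T = -⅙ (T = 1/(7 - 1*13) = 1/(7 - 13) = 1/(-6) = -⅙ ≈ -0.16667)
w(Q) = (4 + Q)⁴ (w(Q) = (Q + 4)⁴ = (4 + Q)⁴)
Z(H) = 1296/H (Z(H) = (4 + 2)⁴/H = 6⁴/H = 1296/H)
1/(Z(T) + (5319 + 27595)) = 1/(1296/(-⅙) + (5319 + 27595)) = 1/(1296*(-6) + 32914) = 1/(-7776 + 32914) = 1/25138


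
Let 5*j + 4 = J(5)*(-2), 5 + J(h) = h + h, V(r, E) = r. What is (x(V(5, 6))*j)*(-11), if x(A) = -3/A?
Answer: -462/25 ≈ -18.480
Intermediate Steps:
J(h) = -5 + 2*h (J(h) = -5 + (h + h) = -5 + 2*h)
j = -14/5 (j = -⅘ + ((-5 + 2*5)*(-2))/5 = -⅘ + ((-5 + 10)*(-2))/5 = -⅘ + (5*(-2))/5 = -⅘ + (⅕)*(-10) = -⅘ - 2 = -14/5 ≈ -2.8000)
(x(V(5, 6))*j)*(-11) = (-3/5*(-14/5))*(-11) = (-3*⅕*(-14/5))*(-11) = -⅗*(-14/5)*(-11) = (42/25)*(-11) = -462/25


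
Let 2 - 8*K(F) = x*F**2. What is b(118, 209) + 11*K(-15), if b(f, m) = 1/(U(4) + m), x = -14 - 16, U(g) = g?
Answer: 1977493/213 ≈ 9284.0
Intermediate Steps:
x = -30
K(F) = 1/4 + 15*F**2/4 (K(F) = 1/4 - (-15)*F**2/4 = 1/4 + 15*F**2/4)
b(f, m) = 1/(4 + m)
b(118, 209) + 11*K(-15) = 1/(4 + 209) + 11*(1/4 + (15/4)*(-15)**2) = 1/213 + 11*(1/4 + (15/4)*225) = 1/213 + 11*(1/4 + 3375/4) = 1/213 + 11*844 = 1/213 + 9284 = 1977493/213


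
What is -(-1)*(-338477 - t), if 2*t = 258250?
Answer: -467602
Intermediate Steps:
t = 129125 (t = (½)*258250 = 129125)
-(-1)*(-338477 - t) = -(-1)*(-338477 - 1*129125) = -(-1)*(-338477 - 129125) = -(-1)*(-467602) = -1*467602 = -467602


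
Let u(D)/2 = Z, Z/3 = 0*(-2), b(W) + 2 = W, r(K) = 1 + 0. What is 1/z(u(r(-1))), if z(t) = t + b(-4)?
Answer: -⅙ ≈ -0.16667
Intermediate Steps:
r(K) = 1
b(W) = -2 + W
Z = 0 (Z = 3*(0*(-2)) = 3*0 = 0)
u(D) = 0 (u(D) = 2*0 = 0)
z(t) = -6 + t (z(t) = t + (-2 - 4) = t - 6 = -6 + t)
1/z(u(r(-1))) = 1/(-6 + 0) = 1/(-6) = -⅙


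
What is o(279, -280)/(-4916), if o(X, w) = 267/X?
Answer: -89/457188 ≈ -0.00019467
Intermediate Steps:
o(279, -280)/(-4916) = (267/279)/(-4916) = (267*(1/279))*(-1/4916) = (89/93)*(-1/4916) = -89/457188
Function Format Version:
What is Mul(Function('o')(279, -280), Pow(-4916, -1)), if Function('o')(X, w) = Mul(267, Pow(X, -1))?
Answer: Rational(-89, 457188) ≈ -0.00019467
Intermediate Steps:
Mul(Function('o')(279, -280), Pow(-4916, -1)) = Mul(Mul(267, Pow(279, -1)), Pow(-4916, -1)) = Mul(Mul(267, Rational(1, 279)), Rational(-1, 4916)) = Mul(Rational(89, 93), Rational(-1, 4916)) = Rational(-89, 457188)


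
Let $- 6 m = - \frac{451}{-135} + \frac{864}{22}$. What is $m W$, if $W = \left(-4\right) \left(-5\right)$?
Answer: $- \frac{126562}{891} \approx -142.04$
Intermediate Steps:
$W = 20$
$m = - \frac{63281}{8910}$ ($m = - \frac{- \frac{451}{-135} + \frac{864}{22}}{6} = - \frac{\left(-451\right) \left(- \frac{1}{135}\right) + 864 \cdot \frac{1}{22}}{6} = - \frac{\frac{451}{135} + \frac{432}{11}}{6} = \left(- \frac{1}{6}\right) \frac{63281}{1485} = - \frac{63281}{8910} \approx -7.1022$)
$m W = \left(- \frac{63281}{8910}\right) 20 = - \frac{126562}{891}$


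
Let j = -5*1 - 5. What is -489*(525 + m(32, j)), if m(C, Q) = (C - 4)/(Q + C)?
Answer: -2830821/11 ≈ -2.5735e+5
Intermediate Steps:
j = -10 (j = -5 - 5 = -10)
m(C, Q) = (-4 + C)/(C + Q)
-489*(525 + m(32, j)) = -489*(525 + (-4 + 32)/(32 - 10)) = -489*(525 + 28/22) = -489*(525 + (1/22)*28) = -489*(525 + 14/11) = -489*5789/11 = -2830821/11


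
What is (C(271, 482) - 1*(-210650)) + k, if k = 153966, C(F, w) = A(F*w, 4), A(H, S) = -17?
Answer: 364599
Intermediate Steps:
C(F, w) = -17
(C(271, 482) - 1*(-210650)) + k = (-17 - 1*(-210650)) + 153966 = (-17 + 210650) + 153966 = 210633 + 153966 = 364599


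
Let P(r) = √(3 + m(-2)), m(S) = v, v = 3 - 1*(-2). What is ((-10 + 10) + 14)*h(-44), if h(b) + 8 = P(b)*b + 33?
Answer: 350 - 1232*√2 ≈ -1392.3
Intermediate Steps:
v = 5 (v = 3 + 2 = 5)
m(S) = 5
P(r) = 2*√2 (P(r) = √(3 + 5) = √8 = 2*√2)
h(b) = 25 + 2*b*√2 (h(b) = -8 + ((2*√2)*b + 33) = -8 + (2*b*√2 + 33) = -8 + (33 + 2*b*√2) = 25 + 2*b*√2)
((-10 + 10) + 14)*h(-44) = ((-10 + 10) + 14)*(25 + 2*(-44)*√2) = (0 + 14)*(25 - 88*√2) = 14*(25 - 88*√2) = 350 - 1232*√2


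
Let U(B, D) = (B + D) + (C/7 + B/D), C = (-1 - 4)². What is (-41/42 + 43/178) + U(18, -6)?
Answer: 22123/1869 ≈ 11.837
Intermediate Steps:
C = 25 (C = (-5)² = 25)
U(B, D) = 25/7 + B + D + B/D (U(B, D) = (B + D) + (25/7 + B/D) = 25/7 + B + D + B/D)
(-41/42 + 43/178) + U(18, -6) = (-41/42 + 43/178) + (25/7 + 18 - 6 + 18/(-6)) = (-41*1/42 + 43*(1/178)) + (25/7 + 18 - 6 + 18*(-⅙)) = (-41/42 + 43/178) + (25/7 + 18 - 6 - 3) = -1373/1869 + 88/7 = 22123/1869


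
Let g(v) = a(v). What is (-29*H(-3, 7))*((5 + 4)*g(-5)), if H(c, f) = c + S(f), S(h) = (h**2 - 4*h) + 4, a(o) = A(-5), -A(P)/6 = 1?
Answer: 34452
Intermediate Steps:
A(P) = -6 (A(P) = -6*1 = -6)
a(o) = -6
g(v) = -6
S(h) = 4 + h**2 - 4*h
H(c, f) = 4 + c + f**2 - 4*f (H(c, f) = c + (4 + f**2 - 4*f) = 4 + c + f**2 - 4*f)
(-29*H(-3, 7))*((5 + 4)*g(-5)) = (-29*(4 - 3 + 7**2 - 4*7))*((5 + 4)*(-6)) = (-29*(4 - 3 + 49 - 28))*(9*(-6)) = -29*22*(-54) = -638*(-54) = 34452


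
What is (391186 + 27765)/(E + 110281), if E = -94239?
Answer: 32227/1234 ≈ 26.116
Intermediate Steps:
(391186 + 27765)/(E + 110281) = (391186 + 27765)/(-94239 + 110281) = 418951/16042 = 418951*(1/16042) = 32227/1234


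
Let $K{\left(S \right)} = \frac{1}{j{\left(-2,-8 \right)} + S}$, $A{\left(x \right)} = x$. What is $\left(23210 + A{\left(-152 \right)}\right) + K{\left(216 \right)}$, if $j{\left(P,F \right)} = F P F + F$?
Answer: $\frac{1844641}{80} \approx 23058.0$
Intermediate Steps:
$j{\left(P,F \right)} = F + P F^{2}$ ($j{\left(P,F \right)} = P F^{2} + F = F + P F^{2}$)
$K{\left(S \right)} = \frac{1}{-136 + S}$ ($K{\left(S \right)} = \frac{1}{- 8 \left(1 - -16\right) + S} = \frac{1}{- 8 \left(1 + 16\right) + S} = \frac{1}{\left(-8\right) 17 + S} = \frac{1}{-136 + S}$)
$\left(23210 + A{\left(-152 \right)}\right) + K{\left(216 \right)} = \left(23210 - 152\right) + \frac{1}{-136 + 216} = 23058 + \frac{1}{80} = \frac{1844641}{80}$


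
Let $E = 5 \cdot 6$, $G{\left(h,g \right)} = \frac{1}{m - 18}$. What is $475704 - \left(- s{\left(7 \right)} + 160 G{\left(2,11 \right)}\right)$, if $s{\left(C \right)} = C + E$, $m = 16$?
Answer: $475821$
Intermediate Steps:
$G{\left(h,g \right)} = - \frac{1}{2}$ ($G{\left(h,g \right)} = \frac{1}{16 - 18} = \frac{1}{-2} = - \frac{1}{2}$)
$E = 30$
$s{\left(C \right)} = 30 + C$ ($s{\left(C \right)} = C + 30 = 30 + C$)
$475704 - \left(- s{\left(7 \right)} + 160 G{\left(2,11 \right)}\right) = 475704 + \left(\left(-160\right) \left(- \frac{1}{2}\right) + \left(30 + 7\right)\right) = 475704 + \left(80 + 37\right) = 475704 + 117 = 475821$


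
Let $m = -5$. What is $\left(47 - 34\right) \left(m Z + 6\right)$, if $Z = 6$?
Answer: $-312$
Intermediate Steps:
$\left(47 - 34\right) \left(m Z + 6\right) = \left(47 - 34\right) \left(\left(-5\right) 6 + 6\right) = 13 \left(-30 + 6\right) = 13 \left(-24\right) = -312$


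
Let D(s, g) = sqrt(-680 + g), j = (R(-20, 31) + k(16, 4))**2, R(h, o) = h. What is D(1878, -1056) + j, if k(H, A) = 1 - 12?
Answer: 961 + 2*I*sqrt(434) ≈ 961.0 + 41.665*I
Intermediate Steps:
k(H, A) = -11
j = 961 (j = (-20 - 11)**2 = (-31)**2 = 961)
D(1878, -1056) + j = sqrt(-680 - 1056) + 961 = sqrt(-1736) + 961 = 2*I*sqrt(434) + 961 = 961 + 2*I*sqrt(434)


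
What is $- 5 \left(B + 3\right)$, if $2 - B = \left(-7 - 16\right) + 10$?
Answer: $-90$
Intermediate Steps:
$B = 15$ ($B = 2 - \left(\left(-7 - 16\right) + 10\right) = 2 - \left(-23 + 10\right) = 2 - -13 = 2 + 13 = 15$)
$- 5 \left(B + 3\right) = - 5 \left(15 + 3\right) = \left(-5\right) 18 = -90$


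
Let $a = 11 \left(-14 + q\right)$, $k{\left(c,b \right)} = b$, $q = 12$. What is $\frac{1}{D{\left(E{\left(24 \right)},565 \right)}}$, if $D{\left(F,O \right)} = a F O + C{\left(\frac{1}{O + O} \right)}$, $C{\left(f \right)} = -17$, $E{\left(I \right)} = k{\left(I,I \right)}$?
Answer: $- \frac{1}{298337} \approx -3.3519 \cdot 10^{-6}$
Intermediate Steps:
$E{\left(I \right)} = I$
$a = -22$ ($a = 11 \left(-14 + 12\right) = 11 \left(-2\right) = -22$)
$D{\left(F,O \right)} = -17 - 22 F O$ ($D{\left(F,O \right)} = - 22 F O - 17 = -17 - 22 F O$)
$\frac{1}{D{\left(E{\left(24 \right)},565 \right)}} = \frac{1}{-17 - 528 \cdot 565} = \frac{1}{-17 - 298320} = \frac{1}{-298337} = - \frac{1}{298337}$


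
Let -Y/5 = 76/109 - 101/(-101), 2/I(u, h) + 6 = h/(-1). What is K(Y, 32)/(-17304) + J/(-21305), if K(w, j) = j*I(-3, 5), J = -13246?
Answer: 315332518/506909865 ≈ 0.62207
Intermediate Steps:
I(u, h) = 2/(-6 - h) (I(u, h) = 2/(-6 + h/(-1)) = 2/(-6 + h*(-1)) = 2/(-6 - h))
Y = -925/109 (Y = -5*(76/109 - 101/(-101)) = -5*(76*(1/109) - 101*(-1/101)) = -5*(76/109 + 1) = -5*185/109 = -925/109 ≈ -8.4862)
K(w, j) = -2*j/11 (K(w, j) = j*(-2/(6 + 5)) = j*(-2/11) = -2*j/11)
K(Y, 32)/(-17304) + J/(-21305) = -2/11*32/(-17304) - 13246/(-21305) = -64/11*(-1/17304) - 13246*(-1/21305) = 8/23793 + 13246/21305 = 315332518/506909865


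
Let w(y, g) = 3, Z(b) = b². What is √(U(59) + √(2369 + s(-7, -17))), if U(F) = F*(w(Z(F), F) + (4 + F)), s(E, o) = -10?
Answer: √(3894 + √2359) ≈ 62.790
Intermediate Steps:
U(F) = F*(7 + F) (U(F) = F*(3 + (4 + F)) = F*(7 + F))
√(U(59) + √(2369 + s(-7, -17))) = √(59*(7 + 59) + √(2369 - 10)) = √(59*66 + √2359) = √(3894 + √2359)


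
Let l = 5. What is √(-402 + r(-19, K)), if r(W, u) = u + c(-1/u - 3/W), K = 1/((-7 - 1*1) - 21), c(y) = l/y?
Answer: I*√103727413846/16066 ≈ 20.047*I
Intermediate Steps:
c(y) = 5/y
K = -1/29 (K = 1/((-7 - 1) - 21) = 1/(-8 - 21) = 1/(-29) = -1/29 ≈ -0.034483)
r(W, u) = u + 5/(-1/u - 3/W)
√(-402 + r(-19, K)) = √(-402 - (-4*(-19) + 3*(-1/29))/(29*(-19 + 3*(-1/29)))) = √(-402 - (76 - 3/29)/(29*(-19 - 3/29))) = √(-402 - 1/29*2201/29/(-554/29)) = √(-402 - 1/29*(-29/554)*2201/29) = √(-402 + 2201/16066) = √(-6456331/16066) = I*√103727413846/16066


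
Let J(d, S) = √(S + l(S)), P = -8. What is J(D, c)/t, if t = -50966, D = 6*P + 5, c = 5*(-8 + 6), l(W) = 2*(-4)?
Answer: -3*I*√2/50966 ≈ -8.3245e-5*I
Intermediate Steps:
l(W) = -8
c = -10 (c = 5*(-2) = -10)
D = -43 (D = 6*(-8) + 5 = -48 + 5 = -43)
J(d, S) = √(-8 + S) (J(d, S) = √(S - 8) = √(-8 + S))
J(D, c)/t = √(-8 - 10)/(-50966) = √(-18)*(-1/50966) = (3*I*√2)*(-1/50966) = -3*I*√2/50966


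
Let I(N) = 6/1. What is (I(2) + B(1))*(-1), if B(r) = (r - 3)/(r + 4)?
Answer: -28/5 ≈ -5.6000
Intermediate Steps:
I(N) = 6 (I(N) = 6*1 = 6)
B(r) = (-3 + r)/(4 + r)
(I(2) + B(1))*(-1) = (6 + (-3 + 1)/(4 + 1))*(-1) = (6 - 2/5)*(-1) = (28/5)*(-1) = -28/5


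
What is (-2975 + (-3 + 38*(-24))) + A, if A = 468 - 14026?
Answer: -17448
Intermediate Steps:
A = -13558
(-2975 + (-3 + 38*(-24))) + A = (-2975 + (-3 + 38*(-24))) - 13558 = (-2975 + (-3 - 912)) - 13558 = (-2975 - 915) - 13558 = -3890 - 13558 = -17448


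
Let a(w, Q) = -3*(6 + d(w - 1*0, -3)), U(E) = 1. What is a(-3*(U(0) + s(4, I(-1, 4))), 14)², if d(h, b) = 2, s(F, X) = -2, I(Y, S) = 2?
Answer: 576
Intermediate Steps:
a(w, Q) = -24 (a(w, Q) = -3*(6 + 2) = -3*8 = -24)
a(-3*(U(0) + s(4, I(-1, 4))), 14)² = (-24)² = 576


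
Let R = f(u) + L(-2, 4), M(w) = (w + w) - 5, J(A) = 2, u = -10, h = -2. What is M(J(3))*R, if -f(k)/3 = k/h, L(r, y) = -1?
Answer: 16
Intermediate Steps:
M(w) = -5 + 2*w (M(w) = 2*w - 5 = -5 + 2*w)
f(k) = 3*k/2 (f(k) = -3*k/(-2) = -3*k*(-1)/2 = -(-3)*k/2 = 3*k/2)
R = -16 (R = (3/2)*(-10) - 1 = -15 - 1 = -16)
M(J(3))*R = (-5 + 2*2)*(-16) = (-5 + 4)*(-16) = -1*(-16) = 16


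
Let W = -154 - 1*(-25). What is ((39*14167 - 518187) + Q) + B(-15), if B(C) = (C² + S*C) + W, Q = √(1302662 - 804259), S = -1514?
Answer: 57132 + √498403 ≈ 57838.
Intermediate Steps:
W = -129 (W = -154 + 25 = -129)
Q = √498403 ≈ 705.98
B(C) = -129 + C² - 1514*C (B(C) = (C² - 1514*C) - 129 = -129 + C² - 1514*C)
((39*14167 - 518187) + Q) + B(-15) = ((39*14167 - 518187) + √498403) + (-129 + (-15)² - 1514*(-15)) = ((552513 - 518187) + √498403) + (-129 + 225 + 22710) = (34326 + √498403) + 22806 = 57132 + √498403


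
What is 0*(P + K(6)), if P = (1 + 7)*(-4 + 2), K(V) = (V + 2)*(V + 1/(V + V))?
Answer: 0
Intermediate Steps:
K(V) = (2 + V)*(V + 1/(2*V))
P = -16 (P = 8*(-2) = -16)
0*(P + K(6)) = 0*(-16 + (1/2 + 1/6 + 6**2 + 2*6)) = 0*(-16 + (1/2 + 1/6 + 36 + 12)) = 0*(-16 + 146/3) = 0*(98/3) = 0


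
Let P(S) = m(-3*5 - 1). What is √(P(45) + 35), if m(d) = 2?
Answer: √37 ≈ 6.0828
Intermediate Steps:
P(S) = 2
√(P(45) + 35) = √(2 + 35) = √37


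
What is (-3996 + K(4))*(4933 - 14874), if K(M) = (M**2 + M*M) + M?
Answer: 39366360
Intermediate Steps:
K(M) = M + 2*M**2 (K(M) = (M**2 + M**2) + M = 2*M**2 + M = M + 2*M**2)
(-3996 + K(4))*(4933 - 14874) = (-3996 + 4*(1 + 2*4))*(4933 - 14874) = (-3996 + 4*(1 + 8))*(-9941) = (-3996 + 4*9)*(-9941) = (-3996 + 36)*(-9941) = -3960*(-9941) = 39366360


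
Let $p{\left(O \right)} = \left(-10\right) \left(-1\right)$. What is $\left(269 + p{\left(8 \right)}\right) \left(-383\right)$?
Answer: $-106857$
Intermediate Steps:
$p{\left(O \right)} = 10$
$\left(269 + p{\left(8 \right)}\right) \left(-383\right) = \left(269 + 10\right) \left(-383\right) = 279 \left(-383\right) = -106857$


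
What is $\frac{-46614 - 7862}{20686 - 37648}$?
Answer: $\frac{27238}{8481} \approx 3.2117$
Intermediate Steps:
$\frac{-46614 - 7862}{20686 - 37648} = - \frac{54476}{-16962} = \left(-54476\right) \left(- \frac{1}{16962}\right) = \frac{27238}{8481}$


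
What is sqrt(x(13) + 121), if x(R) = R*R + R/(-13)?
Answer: 17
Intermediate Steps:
x(R) = R**2 - R/13 (x(R) = R**2 + R*(-1/13) = R**2 - R/13)
sqrt(x(13) + 121) = sqrt(13*(-1/13 + 13) + 121) = sqrt(13*(168/13) + 121) = sqrt(168 + 121) = sqrt(289) = 17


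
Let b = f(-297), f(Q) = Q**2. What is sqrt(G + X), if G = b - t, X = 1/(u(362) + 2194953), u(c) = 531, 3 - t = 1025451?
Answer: sqrt(1341998445538837419)/1097742 ≈ 1055.3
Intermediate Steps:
t = -1025448 (t = 3 - 1*1025451 = 3 - 1025451 = -1025448)
b = 88209 (b = (-297)**2 = 88209)
X = 1/2195484 (X = 1/(531 + 2194953) = 1/2195484 ≈ 4.5548e-7)
G = 1113657 (G = 88209 - 1*(-1025448) = 88209 + 1025448 = 1113657)
sqrt(G + X) = sqrt(1113657 + 1/2195484) = sqrt(2445016124989/2195484) = sqrt(1341998445538837419)/1097742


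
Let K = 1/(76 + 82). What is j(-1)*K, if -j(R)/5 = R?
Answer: 5/158 ≈ 0.031646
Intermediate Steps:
j(R) = -5*R
K = 1/158 ≈ 0.0063291
j(-1)*K = -5*(-1)*(1/158) = 5*(1/158) = 5/158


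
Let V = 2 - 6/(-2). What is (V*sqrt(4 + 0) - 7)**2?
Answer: 9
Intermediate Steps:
V = 5 (V = 2 - 6*(-1/2) = 2 + 3 = 5)
(V*sqrt(4 + 0) - 7)**2 = (5*sqrt(4 + 0) - 7)**2 = (5*sqrt(4) - 7)**2 = (5*2 - 7)**2 = (10 - 7)**2 = 3**2 = 9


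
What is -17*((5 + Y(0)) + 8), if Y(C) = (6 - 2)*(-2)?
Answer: -85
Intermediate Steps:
Y(C) = -8 (Y(C) = 4*(-2) = -8)
-17*((5 + Y(0)) + 8) = -17*((5 - 8) + 8) = -17*(-3 + 8) = -17*5 = -85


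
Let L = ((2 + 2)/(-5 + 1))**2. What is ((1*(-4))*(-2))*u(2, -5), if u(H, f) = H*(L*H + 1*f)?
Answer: -48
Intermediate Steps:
L = 1 (L = (4/(-4))**2 = (4*(-1/4))**2 = (-1)**2 = 1)
u(H, f) = H*(H + f) (u(H, f) = H*(1*H + 1*f) = H*(H + f))
((1*(-4))*(-2))*u(2, -5) = ((1*(-4))*(-2))*(2*(2 - 5)) = (-4*(-2))*(2*(-3)) = 8*(-6) = -48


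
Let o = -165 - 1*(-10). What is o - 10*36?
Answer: -515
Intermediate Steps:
o = -155 (o = -165 + 10 = -155)
o - 10*36 = -155 - 10*36 = -155 - 1*360 = -155 - 360 = -515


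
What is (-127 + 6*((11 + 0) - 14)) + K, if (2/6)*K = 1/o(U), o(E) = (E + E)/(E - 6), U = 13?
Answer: -3749/26 ≈ -144.19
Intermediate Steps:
o(E) = 2*E/(-6 + E) (o(E) = (2*E)/(-6 + E) = 2*E/(-6 + E))
K = 21/26 (K = 3/((2*13/(-6 + 13))) = 3/((2*13/7)) = 3/((2*13*(⅐))) = 3/(26/7) = 3*(7/26) = 21/26 ≈ 0.80769)
(-127 + 6*((11 + 0) - 14)) + K = (-127 + 6*((11 + 0) - 14)) + 21/26 = (-127 + 6*(11 - 14)) + 21/26 = (-127 + 6*(-3)) + 21/26 = (-127 - 18) + 21/26 = -145 + 21/26 = -3749/26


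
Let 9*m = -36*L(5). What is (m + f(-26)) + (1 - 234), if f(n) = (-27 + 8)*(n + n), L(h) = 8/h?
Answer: 3743/5 ≈ 748.60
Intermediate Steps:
f(n) = -38*n
m = -32/5 (m = (-288/5)/9 = (-36*8/5)/9 = (⅑)*(-288/5) = -32/5 ≈ -6.4000)
(m + f(-26)) + (1 - 234) = (-32/5 - 38*(-26)) + (1 - 234) = (-32/5 + 988) - 233 = 4908/5 - 233 = 3743/5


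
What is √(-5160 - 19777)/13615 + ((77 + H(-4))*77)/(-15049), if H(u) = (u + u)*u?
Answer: -8393/15049 + I*√24937/13615 ≈ -0.55771 + 0.011599*I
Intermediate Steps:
H(u) = 2*u² (H(u) = (2*u)*u = 2*u²)
√(-5160 - 19777)/13615 + ((77 + H(-4))*77)/(-15049) = √(-5160 - 19777)/13615 + ((77 + 2*(-4)²)*77)/(-15049) = √(-24937)*(1/13615) + ((77 + 2*16)*77)*(-1/15049) = (I*√24937)*(1/13615) + ((77 + 32)*77)*(-1/15049) = I*√24937/13615 + (109*77)*(-1/15049) = I*√24937/13615 + 8393*(-1/15049) = I*√24937/13615 - 8393/15049 = -8393/15049 + I*√24937/13615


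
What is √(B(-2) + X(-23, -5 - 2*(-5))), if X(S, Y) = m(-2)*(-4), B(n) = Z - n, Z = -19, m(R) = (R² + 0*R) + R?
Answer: 5*I ≈ 5.0*I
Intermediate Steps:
m(R) = R + R² (m(R) = (R² + 0) + R = R² + R = R + R²)
B(n) = -19 - n
X(S, Y) = -8 (X(S, Y) = -2*(1 - 2)*(-4) = -2*(-1)*(-4) = 2*(-4) = -8)
√(B(-2) + X(-23, -5 - 2*(-5))) = √((-19 - 1*(-2)) - 8) = √((-19 + 2) - 8) = √(-17 - 8) = √(-25) = 5*I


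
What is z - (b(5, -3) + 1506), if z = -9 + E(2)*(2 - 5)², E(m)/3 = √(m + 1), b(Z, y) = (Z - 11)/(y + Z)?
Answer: -1512 + 27*√3 ≈ -1465.2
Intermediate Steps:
b(Z, y) = (-11 + Z)/(Z + y)
E(m) = 3*√(1 + m) (E(m) = 3*√(m + 1) = 3*√(1 + m))
z = -9 + 27*√3 (z = -9 + (3*√(1 + 2))*(2 - 5)² = -9 + (3*√3)*(-3)² = -9 + (3*√3)*9 = -9 + 27*√3 ≈ 37.765)
z - (b(5, -3) + 1506) = (-9 + 27*√3) - ((-11 + 5)/(5 - 3) + 1506) = (-9 + 27*√3) - (-6/2 + 1506) = (-9 + 27*√3) - ((½)*(-6) + 1506) = (-9 + 27*√3) - (-3 + 1506) = (-9 + 27*√3) - 1*1503 = (-9 + 27*√3) - 1503 = -1512 + 27*√3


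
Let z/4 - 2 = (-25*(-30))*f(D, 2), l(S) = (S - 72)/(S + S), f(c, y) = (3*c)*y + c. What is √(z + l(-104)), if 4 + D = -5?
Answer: I*√31939505/13 ≈ 434.73*I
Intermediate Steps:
D = -9 (D = -4 - 5 = -9)
f(c, y) = c + 3*c*y (f(c, y) = 3*c*y + c = c + 3*c*y)
l(S) = (-72 + S)/(2*S) (l(S) = (-72 + S)/((2*S)) = (-72 + S)*(1/(2*S)) = (-72 + S)/(2*S))
z = -188992 (z = 8 + 4*((-25*(-30))*(-9*(1 + 3*2))) = 8 + 4*(750*(-9*(1 + 6))) = 8 + 4*(750*(-9*7)) = 8 + 4*(750*(-63)) = 8 + 4*(-47250) = 8 - 189000 = -188992)
√(z + l(-104)) = √(-188992 + (½)*(-72 - 104)/(-104)) = √(-188992 + (½)*(-1/104)*(-176)) = √(-188992 + 11/13) = √(-2456885/13) = I*√31939505/13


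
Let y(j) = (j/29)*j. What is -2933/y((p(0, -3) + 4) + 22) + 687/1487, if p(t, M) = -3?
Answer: -126116336/786623 ≈ -160.33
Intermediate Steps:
y(j) = j**2/29 (y(j) = (j*(1/29))*j = (j/29)*j = j**2/29)
-2933/y((p(0, -3) + 4) + 22) + 687/1487 = -2933*29/((-3 + 4) + 22)**2 + 687/1487 = -2933*29/(1 + 22)**2 + 687*(1/1487) = -2933/((1/29)*23**2) + 687/1487 = -2933/((1/29)*529) + 687/1487 = -2933/529/29 + 687/1487 = -2933*29/529 + 687/1487 = -85057/529 + 687/1487 = -126116336/786623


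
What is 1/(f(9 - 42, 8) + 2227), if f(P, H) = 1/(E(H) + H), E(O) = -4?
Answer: 4/8909 ≈ 0.00044898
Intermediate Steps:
f(P, H) = 1/(-4 + H)
1/(f(9 - 42, 8) + 2227) = 1/(1/(-4 + 8) + 2227) = 1/(1/4 + 2227) = 1/(¼ + 2227) = 1/(8909/4) = 4/8909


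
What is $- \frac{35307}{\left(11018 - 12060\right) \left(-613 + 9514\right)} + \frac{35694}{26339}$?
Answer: $\frac{36887351269}{27143340382} \approx 1.359$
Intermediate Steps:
$- \frac{35307}{\left(11018 - 12060\right) \left(-613 + 9514\right)} + \frac{35694}{26339} = - \frac{35307}{\left(-1042\right) 8901} + 35694 \cdot \frac{1}{26339} = - \frac{35307}{-9274842} + \frac{35694}{26339} = \left(-35307\right) \left(- \frac{1}{9274842}\right) + \frac{35694}{26339} = \frac{3923}{1030538} + \frac{35694}{26339} = \frac{36887351269}{27143340382}$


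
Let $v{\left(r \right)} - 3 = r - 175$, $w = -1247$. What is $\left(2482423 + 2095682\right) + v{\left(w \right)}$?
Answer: $4576686$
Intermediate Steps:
$v{\left(r \right)} = -172 + r$ ($v{\left(r \right)} = 3 + \left(r - 175\right) = 3 + \left(-175 + r\right) = -172 + r$)
$\left(2482423 + 2095682\right) + v{\left(w \right)} = \left(2482423 + 2095682\right) - 1419 = 4578105 - 1419 = 4576686$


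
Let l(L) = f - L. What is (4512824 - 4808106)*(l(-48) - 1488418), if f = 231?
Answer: 439420660198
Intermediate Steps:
l(L) = 231 - L
(4512824 - 4808106)*(l(-48) - 1488418) = (4512824 - 4808106)*((231 - 1*(-48)) - 1488418) = -295282*((231 + 48) - 1488418) = -295282*(279 - 1488418) = -295282*(-1488139) = 439420660198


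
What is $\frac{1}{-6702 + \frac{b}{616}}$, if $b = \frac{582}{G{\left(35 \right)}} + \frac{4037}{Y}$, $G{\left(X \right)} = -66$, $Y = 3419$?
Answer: $- \frac{5791786}{38816621581} \approx -0.00014921$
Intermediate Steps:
$b = - \frac{287236}{37609}$ ($b = \frac{582}{-66} + \frac{4037}{3419} = 582 \left(- \frac{1}{66}\right) + 4037 \cdot \frac{1}{3419} = - \frac{97}{11} + \frac{4037}{3419} = - \frac{287236}{37609} \approx -7.6374$)
$\frac{1}{-6702 + \frac{b}{616}} = \frac{1}{-6702 - \frac{287236}{37609 \cdot 616}} = \frac{1}{-6702 - \frac{71809}{5791786}} = \frac{1}{- \frac{38816621581}{5791786}} = - \frac{5791786}{38816621581}$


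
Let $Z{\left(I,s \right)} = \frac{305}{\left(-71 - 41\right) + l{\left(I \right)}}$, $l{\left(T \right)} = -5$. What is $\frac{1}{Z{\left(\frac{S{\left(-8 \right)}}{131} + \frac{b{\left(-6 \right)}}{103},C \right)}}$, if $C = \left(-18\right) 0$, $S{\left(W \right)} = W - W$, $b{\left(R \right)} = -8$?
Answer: $- \frac{117}{305} \approx -0.38361$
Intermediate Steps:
$S{\left(W \right)} = 0$
$C = 0$
$Z{\left(I,s \right)} = - \frac{305}{117}$ ($Z{\left(I,s \right)} = \frac{305}{\left(-71 - 41\right) - 5} = \frac{305}{-112 - 5} = \frac{305}{-117} = 305 \left(- \frac{1}{117}\right) = - \frac{305}{117}$)
$\frac{1}{Z{\left(\frac{S{\left(-8 \right)}}{131} + \frac{b{\left(-6 \right)}}{103},C \right)}} = \frac{1}{- \frac{305}{117}} = - \frac{117}{305}$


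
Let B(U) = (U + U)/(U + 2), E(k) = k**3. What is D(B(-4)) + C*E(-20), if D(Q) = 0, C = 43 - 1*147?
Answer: 832000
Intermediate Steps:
B(U) = 2*U/(2 + U) (B(U) = (2*U)/(2 + U) = 2*U/(2 + U))
C = -104 (C = 43 - 147 = -104)
D(B(-4)) + C*E(-20) = 0 - 104*(-20)**3 = 0 - 104*(-8000) = 0 + 832000 = 832000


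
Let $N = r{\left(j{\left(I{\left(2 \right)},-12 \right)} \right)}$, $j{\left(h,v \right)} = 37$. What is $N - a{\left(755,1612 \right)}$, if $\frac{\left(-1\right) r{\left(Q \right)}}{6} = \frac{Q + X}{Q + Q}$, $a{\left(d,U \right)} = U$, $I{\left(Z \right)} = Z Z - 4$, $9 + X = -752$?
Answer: $- \frac{57472}{37} \approx -1553.3$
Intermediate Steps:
$X = -761$ ($X = -9 - 752 = -761$)
$I{\left(Z \right)} = -4 + Z^{2}$ ($I{\left(Z \right)} = Z^{2} - 4 = -4 + Z^{2}$)
$r{\left(Q \right)} = - \frac{3 \left(-761 + Q\right)}{Q}$ ($r{\left(Q \right)} = - 6 \frac{Q - 761}{Q + Q} = - 6 \frac{-761 + Q}{2 Q} = - \frac{3 \left(-761 + Q\right)}{Q}$)
$N = \frac{2172}{37}$ ($N = -3 + \frac{2283}{37} = \frac{2172}{37} \approx 58.703$)
$N - a{\left(755,1612 \right)} = \frac{2172}{37} - 1612 = - \frac{57472}{37}$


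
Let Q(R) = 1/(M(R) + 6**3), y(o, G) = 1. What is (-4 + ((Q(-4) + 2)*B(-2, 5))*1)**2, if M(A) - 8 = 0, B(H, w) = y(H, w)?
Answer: 199809/50176 ≈ 3.9822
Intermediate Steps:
B(H, w) = 1
M(A) = 8 (M(A) = 8 + 0 = 8)
Q(R) = 1/224 (Q(R) = 1/(8 + 6**3) = 1/(8 + 216) = 1/224)
(-4 + ((Q(-4) + 2)*B(-2, 5))*1)**2 = (-4 + ((1/224 + 2)*1)*1)**2 = (-4 + ((449/224)*1)*1)**2 = (-4 + (449/224)*1)**2 = (-4 + 449/224)**2 = (-447/224)**2 = 199809/50176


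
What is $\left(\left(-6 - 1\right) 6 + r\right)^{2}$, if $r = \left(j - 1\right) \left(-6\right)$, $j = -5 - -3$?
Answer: $576$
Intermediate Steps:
$j = -2$ ($j = -5 + 3 = -2$)
$r = 18$ ($r = \left(-2 - 1\right) \left(-6\right) = \left(-3\right) \left(-6\right) = 18$)
$\left(\left(-6 - 1\right) 6 + r\right)^{2} = \left(\left(-6 - 1\right) 6 + 18\right)^{2} = \left(\left(-7\right) 6 + 18\right)^{2} = \left(-42 + 18\right)^{2} = \left(-24\right)^{2} = 576$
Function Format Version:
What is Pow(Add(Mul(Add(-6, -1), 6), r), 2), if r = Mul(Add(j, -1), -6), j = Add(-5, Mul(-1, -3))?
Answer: 576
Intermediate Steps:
j = -2 (j = Add(-5, 3) = -2)
r = 18 (r = Mul(Add(-2, -1), -6) = Mul(-3, -6) = 18)
Pow(Add(Mul(Add(-6, -1), 6), r), 2) = Pow(Add(Mul(Add(-6, -1), 6), 18), 2) = Pow(Add(Mul(-7, 6), 18), 2) = Pow(Add(-42, 18), 2) = Pow(-24, 2) = 576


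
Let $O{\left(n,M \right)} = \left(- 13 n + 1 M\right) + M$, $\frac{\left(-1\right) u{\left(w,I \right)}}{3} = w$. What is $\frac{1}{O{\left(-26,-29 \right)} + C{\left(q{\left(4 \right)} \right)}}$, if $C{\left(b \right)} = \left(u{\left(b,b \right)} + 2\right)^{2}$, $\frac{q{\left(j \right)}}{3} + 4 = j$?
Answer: $\frac{1}{284} \approx 0.0035211$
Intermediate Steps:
$u{\left(w,I \right)} = - 3 w$
$q{\left(j \right)} = -12 + 3 j$
$C{\left(b \right)} = \left(2 - 3 b\right)^{2}$ ($C{\left(b \right)} = \left(- 3 b + 2\right)^{2} = \left(2 - 3 b\right)^{2}$)
$O{\left(n,M \right)} = - 13 n + 2 M$ ($O{\left(n,M \right)} = \left(- 13 n + M\right) + M = \left(M - 13 n\right) + M = - 13 n + 2 M$)
$\frac{1}{O{\left(-26,-29 \right)} + C{\left(q{\left(4 \right)} \right)}} = \frac{1}{\left(\left(-13\right) \left(-26\right) + 2 \left(-29\right)\right) + \left(-2 + 3 \left(-12 + 3 \cdot 4\right)\right)^{2}} = \frac{1}{\left(338 - 58\right) + \left(-2 + 3 \left(-12 + 12\right)\right)^{2}} = \frac{1}{280 + \left(-2 + 3 \cdot 0\right)^{2}} = \frac{1}{280 + \left(-2 + 0\right)^{2}} = \frac{1}{280 + \left(-2\right)^{2}} = \frac{1}{280 + 4} = \frac{1}{284}$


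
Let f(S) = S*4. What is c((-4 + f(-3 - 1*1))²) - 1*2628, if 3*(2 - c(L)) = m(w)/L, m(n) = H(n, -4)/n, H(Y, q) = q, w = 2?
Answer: -1575599/600 ≈ -2626.0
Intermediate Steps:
m(n) = -4/n
f(S) = 4*S
c(L) = 2 + 2/(3*L) (c(L) = 2 - (-4/2)/(3*L) = 2 - (-4*½)/(3*L) = 2 - (-2)/(3*L) = 2 + 2/(3*L))
c((-4 + f(-3 - 1*1))²) - 1*2628 = (2 + 2/(3*((-4 + 4*(-3 - 1*1))²))) - 1*2628 = (2 + 2/(3*((-4 + 4*(-3 - 1))²))) - 2628 = (2 + 2/(3*((-4 + 4*(-4))²))) - 2628 = (2 + 2/(3*((-4 - 16)²))) - 2628 = (2 + 2/(3*((-20)²))) - 2628 = (2 + (⅔)/400) - 2628 = (2 + (⅔)*(1/400)) - 2628 = (2 + 1/600) - 2628 = 1201/600 - 2628 = -1575599/600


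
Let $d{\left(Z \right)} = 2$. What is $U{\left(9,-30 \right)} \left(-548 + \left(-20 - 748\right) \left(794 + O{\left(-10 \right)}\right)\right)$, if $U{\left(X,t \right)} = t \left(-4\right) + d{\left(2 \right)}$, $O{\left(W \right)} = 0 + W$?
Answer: $-73524520$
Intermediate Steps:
$O{\left(W \right)} = W$
$U{\left(X,t \right)} = 2 - 4 t$ ($U{\left(X,t \right)} = t \left(-4\right) + 2 = - 4 t + 2 = 2 - 4 t$)
$U{\left(9,-30 \right)} \left(-548 + \left(-20 - 748\right) \left(794 + O{\left(-10 \right)}\right)\right) = \left(2 - -120\right) \left(-548 + \left(-20 - 748\right) \left(794 - 10\right)\right) = \left(2 + 120\right) \left(-548 - 602112\right) = 122 \left(-548 - 602112\right) = 122 \left(-602660\right) = -73524520$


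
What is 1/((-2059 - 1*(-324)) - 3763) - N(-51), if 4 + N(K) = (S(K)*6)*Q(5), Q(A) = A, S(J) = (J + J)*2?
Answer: 33669751/5498 ≈ 6124.0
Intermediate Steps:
S(J) = 4*J (S(J) = (2*J)*2 = 4*J)
N(K) = -4 + 120*K (N(K) = -4 + ((4*K)*6)*5 = -4 + (24*K)*5 = -4 + 120*K)
1/((-2059 - 1*(-324)) - 3763) - N(-51) = 1/((-2059 - 1*(-324)) - 3763) - (-4 + 120*(-51)) = 1/((-2059 + 324) - 3763) - (-4 - 6120) = 1/(-1735 - 3763) - 1*(-6124) = 1/(-5498) + 6124 = -1/5498 + 6124 = 33669751/5498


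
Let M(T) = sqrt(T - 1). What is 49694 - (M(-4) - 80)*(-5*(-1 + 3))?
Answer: 48894 + 10*I*sqrt(5) ≈ 48894.0 + 22.361*I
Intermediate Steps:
M(T) = sqrt(-1 + T)
49694 - (M(-4) - 80)*(-5*(-1 + 3)) = 49694 - (sqrt(-1 - 4) - 80)*(-5*(-1 + 3)) = 49694 - (sqrt(-5) - 80)*(-5*2) = 49694 - (I*sqrt(5) - 80)*(-10) = 49694 - (-80 + I*sqrt(5))*(-10) = 49694 - (800 - 10*I*sqrt(5)) = 49694 + (-800 + 10*I*sqrt(5)) = 48894 + 10*I*sqrt(5)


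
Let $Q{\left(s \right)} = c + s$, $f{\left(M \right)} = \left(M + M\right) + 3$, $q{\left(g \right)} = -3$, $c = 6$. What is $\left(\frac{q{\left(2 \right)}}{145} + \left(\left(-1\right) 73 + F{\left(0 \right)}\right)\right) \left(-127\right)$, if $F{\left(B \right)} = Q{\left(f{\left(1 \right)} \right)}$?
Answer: $\frac{1142111}{145} \approx 7876.6$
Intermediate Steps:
$f{\left(M \right)} = 3 + 2 M$ ($f{\left(M \right)} = 2 M + 3 = 3 + 2 M$)
$Q{\left(s \right)} = 6 + s$
$F{\left(B \right)} = 11$ ($F{\left(B \right)} = 6 + \left(3 + 2 \cdot 1\right) = 6 + \left(3 + 2\right) = 6 + 5 = 11$)
$\left(\frac{q{\left(2 \right)}}{145} + \left(\left(-1\right) 73 + F{\left(0 \right)}\right)\right) \left(-127\right) = \left(- \frac{3}{145} + \left(\left(-1\right) 73 + 11\right)\right) \left(-127\right) = \left(\left(-3\right) \frac{1}{145} + \left(-73 + 11\right)\right) \left(-127\right) = \left(- \frac{3}{145} - 62\right) \left(-127\right) = \left(- \frac{8993}{145}\right) \left(-127\right) = \frac{1142111}{145}$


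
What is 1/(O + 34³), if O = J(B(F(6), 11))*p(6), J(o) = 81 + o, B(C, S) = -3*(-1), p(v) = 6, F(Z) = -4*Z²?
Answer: 1/39808 ≈ 2.5121e-5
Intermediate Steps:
B(C, S) = 3
O = 504 (O = (81 + 3)*6 = 84*6 = 504)
1/(O + 34³) = 1/(504 + 34³) = 1/(504 + 39304) = 1/39808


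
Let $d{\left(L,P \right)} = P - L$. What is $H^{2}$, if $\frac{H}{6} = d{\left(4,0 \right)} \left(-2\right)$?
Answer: $2304$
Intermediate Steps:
$H = 48$ ($H = 6 \left(0 - 4\right) \left(-2\right) = 6 \left(\left(-4\right) \left(-2\right)\right) = 6 \cdot 8 = 48$)
$H^{2} = 48^{2} = 2304$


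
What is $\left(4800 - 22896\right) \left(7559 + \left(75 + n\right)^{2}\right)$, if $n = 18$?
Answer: $-293299968$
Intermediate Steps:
$\left(4800 - 22896\right) \left(7559 + \left(75 + n\right)^{2}\right) = \left(4800 - 22896\right) \left(7559 + \left(75 + 18\right)^{2}\right) = - 18096 \left(7559 + 93^{2}\right) = - 18096 \left(7559 + 8649\right) = \left(-18096\right) 16208 = -293299968$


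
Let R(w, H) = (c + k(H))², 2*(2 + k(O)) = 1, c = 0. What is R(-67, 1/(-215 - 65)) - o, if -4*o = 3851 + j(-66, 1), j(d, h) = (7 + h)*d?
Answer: 833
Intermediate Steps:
j(d, h) = d*(7 + h)
k(O) = -3/2 (k(O) = -2 + (½)*1 = -2 + ½ = -3/2)
o = -3323/4 (o = -(3851 - 66*(7 + 1))/4 = -(3851 - 66*8)/4 = -(3851 - 528)/4 = -¼*3323 = -3323/4 ≈ -830.75)
R(w, H) = 9/4 (R(w, H) = (0 - 3/2)² = (-3/2)² = 9/4)
R(-67, 1/(-215 - 65)) - o = 9/4 - 1*(-3323/4) = 9/4 + 3323/4 = 833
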